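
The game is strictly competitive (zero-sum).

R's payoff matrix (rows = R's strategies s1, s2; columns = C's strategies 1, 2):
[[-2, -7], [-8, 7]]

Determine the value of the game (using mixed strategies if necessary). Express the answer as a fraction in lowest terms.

-7/2

Row minima are -7 and -8, so R's maximin is -7; column maxima are -2 and 7, so C's minimax is -2. These differ, so the equilibrium is in mixed strategies.
Let R play s1 with probability p. C is indifferent when −2p − 8(1−p) = −7p + 7(1−p), giving p = 3/4.
Let C play 1 with probability q. R is indifferent when −2q − 7(1−q) = −8q + 7(1−q), giving q = 7/10.
The value is -2·(7/10) + (-7)·(3/10) = -7/2.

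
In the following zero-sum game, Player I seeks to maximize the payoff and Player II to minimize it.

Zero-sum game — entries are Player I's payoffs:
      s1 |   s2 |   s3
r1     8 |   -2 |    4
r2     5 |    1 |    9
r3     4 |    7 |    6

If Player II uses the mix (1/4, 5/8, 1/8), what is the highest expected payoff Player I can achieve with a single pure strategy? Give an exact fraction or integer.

r1: (8)·(1/4) + (-2)·(5/8) + (4)·(1/8) = 5/4.
r2: (5)·(1/4) + (1)·(5/8) + (9)·(1/8) = 3.
r3: (4)·(1/4) + (7)·(5/8) + (6)·(1/8) = 49/8.
The best pure response is r3 with expected payoff 49/8.

49/8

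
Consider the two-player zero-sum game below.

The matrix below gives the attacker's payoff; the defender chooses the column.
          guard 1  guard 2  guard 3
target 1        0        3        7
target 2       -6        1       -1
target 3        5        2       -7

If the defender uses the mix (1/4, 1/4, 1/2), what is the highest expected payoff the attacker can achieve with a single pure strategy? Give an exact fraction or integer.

17/4

target 1: (0)·(1/4) + (3)·(1/4) + (7)·(1/2) = 17/4.
target 2: (-6)·(1/4) + (1)·(1/4) + (-1)·(1/2) = -7/4.
target 3: (5)·(1/4) + (2)·(1/4) + (-7)·(1/2) = -7/4.
The best pure response is target 1 with expected payoff 17/4.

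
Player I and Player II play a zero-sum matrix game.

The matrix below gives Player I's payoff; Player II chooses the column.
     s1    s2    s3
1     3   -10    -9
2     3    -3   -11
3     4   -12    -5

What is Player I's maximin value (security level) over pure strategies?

The worst-case payoff for each row is 1: -10, 2: -11, 3: -12.
The best of these is -10.

-10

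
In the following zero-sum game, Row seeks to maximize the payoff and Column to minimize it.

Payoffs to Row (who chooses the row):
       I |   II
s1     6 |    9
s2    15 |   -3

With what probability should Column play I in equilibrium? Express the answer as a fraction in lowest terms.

Row minima are 6 and -3, so Row's maximin is 6; column maxima are 15 and 9, so Column's minimax is 9. These differ, so the equilibrium is in mixed strategies.
Let Column play I with probability q. Row is indifferent when 6q + 9(1−q) = 15q − 3(1−q), giving q = 4/7.

4/7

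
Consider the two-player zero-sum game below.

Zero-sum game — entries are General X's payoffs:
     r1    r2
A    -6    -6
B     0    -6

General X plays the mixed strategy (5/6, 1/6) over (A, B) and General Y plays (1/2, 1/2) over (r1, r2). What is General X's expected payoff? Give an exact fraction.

Against (1/2, 1/2), each row's expected payoff is A: -6; B: -3.
Taking the (5/6, 1/6)-weighted average: (5/6)·(-6) + (1/6)·(-3) = -11/2.

-11/2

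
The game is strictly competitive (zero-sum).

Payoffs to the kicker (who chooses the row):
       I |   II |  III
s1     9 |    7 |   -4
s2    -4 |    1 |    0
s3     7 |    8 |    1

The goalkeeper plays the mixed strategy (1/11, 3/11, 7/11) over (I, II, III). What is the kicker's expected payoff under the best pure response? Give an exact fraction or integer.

s1: (9)·(1/11) + (7)·(3/11) + (-4)·(7/11) = 2/11.
s2: (-4)·(1/11) + (1)·(3/11) + (0)·(7/11) = -1/11.
s3: (7)·(1/11) + (8)·(3/11) + (1)·(7/11) = 38/11.
The best pure response is s3 with expected payoff 38/11.

38/11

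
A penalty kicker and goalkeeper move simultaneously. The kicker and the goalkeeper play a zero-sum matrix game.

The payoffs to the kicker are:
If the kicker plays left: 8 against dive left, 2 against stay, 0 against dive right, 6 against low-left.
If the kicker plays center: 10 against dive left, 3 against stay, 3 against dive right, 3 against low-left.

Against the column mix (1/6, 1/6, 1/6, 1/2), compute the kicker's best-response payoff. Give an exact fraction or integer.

left: (8)·(1/6) + (2)·(1/6) + (0)·(1/6) + (6)·(1/2) = 14/3.
center: (10)·(1/6) + (3)·(1/6) + (3)·(1/6) + (3)·(1/2) = 25/6.
The best pure response is left with expected payoff 14/3.

14/3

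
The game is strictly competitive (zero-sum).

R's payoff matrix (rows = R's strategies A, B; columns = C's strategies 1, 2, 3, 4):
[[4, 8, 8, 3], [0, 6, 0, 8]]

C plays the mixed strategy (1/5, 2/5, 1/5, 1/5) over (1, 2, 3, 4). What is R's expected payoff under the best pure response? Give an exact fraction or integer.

31/5

A: (4)·(1/5) + (8)·(2/5) + (8)·(1/5) + (3)·(1/5) = 31/5.
B: (0)·(1/5) + (6)·(2/5) + (0)·(1/5) + (8)·(1/5) = 4.
The best pure response is A with expected payoff 31/5.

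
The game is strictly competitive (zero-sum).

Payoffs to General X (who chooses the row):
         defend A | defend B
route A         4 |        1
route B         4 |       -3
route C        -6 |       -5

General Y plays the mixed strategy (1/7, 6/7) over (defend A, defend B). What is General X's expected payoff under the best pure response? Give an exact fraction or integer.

route A: (4)·(1/7) + (1)·(6/7) = 10/7.
route B: (4)·(1/7) + (-3)·(6/7) = -2.
route C: (-6)·(1/7) + (-5)·(6/7) = -36/7.
The best pure response is route A with expected payoff 10/7.

10/7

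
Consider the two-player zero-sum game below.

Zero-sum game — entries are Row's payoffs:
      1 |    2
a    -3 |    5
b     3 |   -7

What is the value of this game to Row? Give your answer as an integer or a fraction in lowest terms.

-1/3

Row minima are -3 and -7, so Row's maximin is -3; column maxima are 3 and 5, so Column's minimax is 3. These differ, so the equilibrium is in mixed strategies.
Let Row play a with probability p. Column is indifferent when −3p + 3(1−p) = 5p − 7(1−p), giving p = 5/9.
Let Column play 1 with probability q. Row is indifferent when −3q + 5(1−q) = 3q − 7(1−q), giving q = 2/3.
The value is -3·(2/3) + (5)·(1/3) = -1/3.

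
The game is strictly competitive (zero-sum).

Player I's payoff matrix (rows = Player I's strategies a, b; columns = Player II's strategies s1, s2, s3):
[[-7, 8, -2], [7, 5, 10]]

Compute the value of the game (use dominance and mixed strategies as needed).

91/17

Column s3 is strictly dominated by s1 for Player II (it gives Player I more in every row).
The remaining 2×2 game on (a, b) × (s1, s2) has no saddle point. Let Player I play a with probability p; indifference gives −7p + 7(1−p) = 8p + 5(1−p), so p = 2/17.
Similarly Player II's optimal q on s1 is 3/17, and the value is -7·(3/17) + (8)·(14/17) = 91/17.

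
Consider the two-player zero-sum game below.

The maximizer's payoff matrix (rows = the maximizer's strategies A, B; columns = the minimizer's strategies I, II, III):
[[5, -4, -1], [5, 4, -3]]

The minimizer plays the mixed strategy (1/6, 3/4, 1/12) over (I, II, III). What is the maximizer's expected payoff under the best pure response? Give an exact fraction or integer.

43/12

A: (5)·(1/6) + (-4)·(3/4) + (-1)·(1/12) = -9/4.
B: (5)·(1/6) + (4)·(3/4) + (-3)·(1/12) = 43/12.
The best pure response is B with expected payoff 43/12.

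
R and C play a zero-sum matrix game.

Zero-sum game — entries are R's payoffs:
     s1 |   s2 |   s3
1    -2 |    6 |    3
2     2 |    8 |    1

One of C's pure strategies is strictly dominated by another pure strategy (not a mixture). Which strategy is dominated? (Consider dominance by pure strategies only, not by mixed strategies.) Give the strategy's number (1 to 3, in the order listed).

C prefers columns that give R less. Compare s2 with s1: -2 < 6, 2 < 8.
So s1 strictly dominates s2 for C; s2 is strictly dominated.

2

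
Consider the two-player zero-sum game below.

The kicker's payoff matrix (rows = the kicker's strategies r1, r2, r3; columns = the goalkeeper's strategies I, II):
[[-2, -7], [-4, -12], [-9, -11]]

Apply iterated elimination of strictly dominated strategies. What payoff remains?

-7

Column I is strictly dominated by II for the goalkeeper (-7<-2, -12<-4, -11<-9); eliminate I.
Row r3 is strictly dominated by row r1 (-7>-11); eliminate r3.
Row r2 is strictly dominated by row r1 (-7>-12); eliminate r2.
Only (r1, II) remains, with payoff -7.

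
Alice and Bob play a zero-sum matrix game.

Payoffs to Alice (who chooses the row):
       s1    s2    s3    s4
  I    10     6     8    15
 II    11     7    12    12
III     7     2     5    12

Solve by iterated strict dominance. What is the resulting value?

7

Row III is strictly dominated by row I (10>7, 6>2, 8>5, 15>12); eliminate III.
Column s1 is strictly dominated by s2 for Bob (6<10, 7<11); eliminate s1.
Column s4 is strictly dominated by s2 for Bob (6<15, 7<12); eliminate s4.
Column s3 is strictly dominated by s2 for Bob (6<8, 7<12); eliminate s3.
Row I is strictly dominated by row II (7>6); eliminate I.
Only (II, s2) remains, with payoff 7.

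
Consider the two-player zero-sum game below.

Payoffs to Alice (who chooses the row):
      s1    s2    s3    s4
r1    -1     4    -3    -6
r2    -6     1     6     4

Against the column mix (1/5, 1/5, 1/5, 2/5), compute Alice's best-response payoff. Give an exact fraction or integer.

r1: (-1)·(1/5) + (4)·(1/5) + (-3)·(1/5) + (-6)·(2/5) = -12/5.
r2: (-6)·(1/5) + (1)·(1/5) + (6)·(1/5) + (4)·(2/5) = 9/5.
The best pure response is r2 with expected payoff 9/5.

9/5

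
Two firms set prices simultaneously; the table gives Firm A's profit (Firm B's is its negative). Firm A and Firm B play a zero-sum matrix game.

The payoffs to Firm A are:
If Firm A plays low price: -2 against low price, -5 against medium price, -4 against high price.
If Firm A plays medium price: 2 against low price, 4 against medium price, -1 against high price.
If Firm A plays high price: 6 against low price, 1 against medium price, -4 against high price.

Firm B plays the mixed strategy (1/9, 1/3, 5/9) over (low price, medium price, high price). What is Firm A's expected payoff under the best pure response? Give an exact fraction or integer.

1

low price: (-2)·(1/9) + (-5)·(1/3) + (-4)·(5/9) = -37/9.
medium price: (2)·(1/9) + (4)·(1/3) + (-1)·(5/9) = 1.
high price: (6)·(1/9) + (1)·(1/3) + (-4)·(5/9) = -11/9.
The best pure response is medium price with expected payoff 1.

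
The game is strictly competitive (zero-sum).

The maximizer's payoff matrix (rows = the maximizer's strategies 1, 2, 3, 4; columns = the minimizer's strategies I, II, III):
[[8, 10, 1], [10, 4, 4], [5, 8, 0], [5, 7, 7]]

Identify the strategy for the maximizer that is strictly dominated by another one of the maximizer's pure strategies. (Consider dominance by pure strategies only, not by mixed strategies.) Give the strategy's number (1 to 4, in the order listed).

3

Compare 3 with 1: 8 > 5, 10 > 8, 1 > 0.
So 1 strictly dominates 3 for the maximizer; 3 is strictly dominated.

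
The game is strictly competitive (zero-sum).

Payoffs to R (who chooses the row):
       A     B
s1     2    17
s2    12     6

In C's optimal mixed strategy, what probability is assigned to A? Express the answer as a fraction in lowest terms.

11/21

Row minima are 2 and 6, so R's maximin is 6; column maxima are 12 and 17, so C's minimax is 12. These differ, so the equilibrium is in mixed strategies.
Let C play A with probability q. R is indifferent when 2q + 17(1−q) = 12q + 6(1−q), giving q = 11/21.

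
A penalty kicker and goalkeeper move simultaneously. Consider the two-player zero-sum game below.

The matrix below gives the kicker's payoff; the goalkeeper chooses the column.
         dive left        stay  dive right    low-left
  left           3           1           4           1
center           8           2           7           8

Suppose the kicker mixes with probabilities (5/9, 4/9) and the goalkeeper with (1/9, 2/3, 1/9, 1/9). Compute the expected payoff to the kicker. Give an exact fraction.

70/27

Against (1/9, 2/3, 1/9, 1/9), each row's expected payoff is left: 14/9; center: 35/9.
Taking the (5/9, 4/9)-weighted average: (5/9)·(14/9) + (4/9)·(35/9) = 70/27.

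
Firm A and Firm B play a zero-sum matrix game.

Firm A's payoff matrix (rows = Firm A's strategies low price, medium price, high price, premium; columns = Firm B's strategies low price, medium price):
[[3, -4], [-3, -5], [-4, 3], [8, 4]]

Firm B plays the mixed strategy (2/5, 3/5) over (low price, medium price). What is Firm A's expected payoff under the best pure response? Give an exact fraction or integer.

28/5

low price: (3)·(2/5) + (-4)·(3/5) = -6/5.
medium price: (-3)·(2/5) + (-5)·(3/5) = -21/5.
high price: (-4)·(2/5) + (3)·(3/5) = 1/5.
premium: (8)·(2/5) + (4)·(3/5) = 28/5.
The best pure response is premium with expected payoff 28/5.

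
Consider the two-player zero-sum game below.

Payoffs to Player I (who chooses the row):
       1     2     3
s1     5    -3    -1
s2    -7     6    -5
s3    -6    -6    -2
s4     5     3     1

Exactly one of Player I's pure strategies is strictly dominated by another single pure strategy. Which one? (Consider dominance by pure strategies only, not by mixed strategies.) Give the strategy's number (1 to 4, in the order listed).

Compare s3 with s1: 5 > -6, -3 > -6, -1 > -2.
So s1 strictly dominates s3 for Player I; s3 is strictly dominated.

3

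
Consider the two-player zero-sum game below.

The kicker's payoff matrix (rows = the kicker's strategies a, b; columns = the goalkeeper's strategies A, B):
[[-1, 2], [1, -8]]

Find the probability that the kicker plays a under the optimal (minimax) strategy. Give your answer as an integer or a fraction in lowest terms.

Row minima are -1 and -8, so the kicker's maximin is -1; column maxima are 1 and 2, so the goalkeeper's minimax is 1. These differ, so the equilibrium is in mixed strategies.
Let the kicker play a with probability p. The goalkeeper is indifferent when −p + (1−p) = 2p − 8(1−p), giving p = 3/4.

3/4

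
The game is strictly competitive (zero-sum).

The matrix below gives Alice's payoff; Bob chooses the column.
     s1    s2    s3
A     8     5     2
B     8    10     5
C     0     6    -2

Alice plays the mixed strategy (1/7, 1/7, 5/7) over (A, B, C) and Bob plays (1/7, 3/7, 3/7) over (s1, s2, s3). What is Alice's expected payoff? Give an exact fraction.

142/49

Against (1/7, 3/7, 3/7), each row's expected payoff is A: 29/7; B: 53/7; C: 12/7.
Taking the (1/7, 1/7, 5/7)-weighted average: (1/7)·(29/7) + (1/7)·(53/7) + (5/7)·(12/7) = 142/49.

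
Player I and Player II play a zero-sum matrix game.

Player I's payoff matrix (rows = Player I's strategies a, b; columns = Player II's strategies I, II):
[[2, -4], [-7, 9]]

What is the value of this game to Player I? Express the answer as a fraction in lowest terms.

Row minima are -4 and -7, so Player I's maximin is -4; column maxima are 2 and 9, so Player II's minimax is 2. These differ, so the equilibrium is in mixed strategies.
Let Player I play a with probability p. Player II is indifferent when 2p − 7(1−p) = −4p + 9(1−p), giving p = 8/11.
Let Player II play I with probability q. Player I is indifferent when 2q − 4(1−q) = −7q + 9(1−q), giving q = 13/22.
The value is 2·(13/22) + (-4)·(9/22) = -5/11.

-5/11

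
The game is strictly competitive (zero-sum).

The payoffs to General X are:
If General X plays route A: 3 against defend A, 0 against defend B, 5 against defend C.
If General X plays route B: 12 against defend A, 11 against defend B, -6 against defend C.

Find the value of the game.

Column defend A is strictly dominated by defend B for General Y (it gives General X more in every row).
The remaining 2×2 game on (route A, route B) × (defend B, defend C) has no saddle point. Let General X play route A with probability p; indifference gives 11(1−p) = 5p − 6(1−p), so p = 17/22.
Similarly General Y's optimal q on defend B is 1/2, and the value is 0·(1/2) + (5)·(1/2) = 5/2.

5/2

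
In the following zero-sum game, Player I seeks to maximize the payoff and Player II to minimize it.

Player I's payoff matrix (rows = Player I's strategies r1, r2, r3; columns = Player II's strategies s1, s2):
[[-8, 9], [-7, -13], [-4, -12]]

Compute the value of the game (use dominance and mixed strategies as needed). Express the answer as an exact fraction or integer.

Row r2 is strictly dominated by row r3, so Player I never plays it.
The remaining 2×2 game on (r1, r3) × (s1, s2) has no saddle point. Let Player I play r1 with probability p; indifference gives −8p − 4(1−p) = 9p − 12(1−p), so p = 8/25.
Similarly Player II's optimal q on s1 is 21/25, and the value is -8·(21/25) + (9)·(4/25) = -132/25.

-132/25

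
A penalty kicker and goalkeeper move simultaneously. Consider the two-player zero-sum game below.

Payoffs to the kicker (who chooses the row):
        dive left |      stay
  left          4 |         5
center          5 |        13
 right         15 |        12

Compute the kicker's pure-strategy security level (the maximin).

The worst-case payoff for each row is left: 4, center: 5, right: 12.
The best of these is 12.

12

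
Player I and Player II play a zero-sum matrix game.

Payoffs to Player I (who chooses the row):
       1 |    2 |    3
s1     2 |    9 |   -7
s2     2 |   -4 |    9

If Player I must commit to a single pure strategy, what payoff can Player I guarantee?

The worst-case payoff for each row is s1: -7, s2: -4.
The best of these is -4.

-4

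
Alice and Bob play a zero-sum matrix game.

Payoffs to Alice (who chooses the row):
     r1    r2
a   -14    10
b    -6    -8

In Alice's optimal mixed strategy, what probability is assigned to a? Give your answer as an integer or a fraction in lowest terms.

Row minima are -14 and -8, so Alice's maximin is -8; column maxima are -6 and 10, so Bob's minimax is -6. These differ, so the equilibrium is in mixed strategies.
Let Alice play a with probability p. Bob is indifferent when −14p − 6(1−p) = 10p − 8(1−p), giving p = 1/13.

1/13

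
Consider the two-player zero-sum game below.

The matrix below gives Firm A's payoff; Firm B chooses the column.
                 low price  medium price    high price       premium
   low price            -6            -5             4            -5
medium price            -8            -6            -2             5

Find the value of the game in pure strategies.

-6

Row minima: -6, -8 → Firm A's maximin is -6.
Column maxima: -6, -5, 4, 5 → Firm B's minimax is -6.
They coincide at (low price, low price), so the value is -6.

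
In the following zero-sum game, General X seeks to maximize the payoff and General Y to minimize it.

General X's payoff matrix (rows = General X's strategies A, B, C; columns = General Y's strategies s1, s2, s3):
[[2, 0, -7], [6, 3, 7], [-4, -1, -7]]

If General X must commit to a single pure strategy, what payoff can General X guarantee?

The worst-case payoff for each row is A: -7, B: 3, C: -7.
The best of these is 3.

3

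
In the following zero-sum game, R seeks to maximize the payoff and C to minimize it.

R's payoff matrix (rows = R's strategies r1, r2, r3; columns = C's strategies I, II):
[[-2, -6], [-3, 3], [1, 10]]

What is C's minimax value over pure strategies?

1

The worst case (largest entry) in each column is I: 1, II: 10.
The best (smallest) of these is 1.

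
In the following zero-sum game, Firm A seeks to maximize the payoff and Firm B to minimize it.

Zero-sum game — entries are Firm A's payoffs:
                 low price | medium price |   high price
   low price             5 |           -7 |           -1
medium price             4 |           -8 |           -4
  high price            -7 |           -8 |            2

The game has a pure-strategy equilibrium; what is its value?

Row minima: -7, -8, -8 → Firm A's maximin is -7.
Column maxima: 5, -7, 2 → Firm B's minimax is -7.
They coincide at (low price, medium price), so the value is -7.

-7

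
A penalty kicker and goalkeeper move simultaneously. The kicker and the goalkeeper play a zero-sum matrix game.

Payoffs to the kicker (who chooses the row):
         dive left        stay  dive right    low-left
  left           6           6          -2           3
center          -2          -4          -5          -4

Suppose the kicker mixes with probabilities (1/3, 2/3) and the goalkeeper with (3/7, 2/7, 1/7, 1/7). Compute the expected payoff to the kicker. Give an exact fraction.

Against (3/7, 2/7, 1/7, 1/7), each row's expected payoff is left: 31/7; center: -23/7.
Taking the (1/3, 2/3)-weighted average: (1/3)·(31/7) + (2/3)·(-23/7) = -5/7.

-5/7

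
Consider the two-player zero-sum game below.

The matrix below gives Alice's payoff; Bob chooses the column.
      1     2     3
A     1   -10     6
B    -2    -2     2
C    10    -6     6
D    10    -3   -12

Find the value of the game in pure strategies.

-2

Row minima: -10, -2, -6, -12 → Alice's maximin is -2.
Column maxima: 10, -2, 6 → Bob's minimax is -2.
They coincide at (B, 2), so the value is -2.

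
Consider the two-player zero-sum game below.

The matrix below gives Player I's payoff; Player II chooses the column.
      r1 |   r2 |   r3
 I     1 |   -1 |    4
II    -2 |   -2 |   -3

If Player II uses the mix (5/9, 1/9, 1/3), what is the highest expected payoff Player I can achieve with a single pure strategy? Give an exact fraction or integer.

16/9

I: (1)·(5/9) + (-1)·(1/9) + (4)·(1/3) = 16/9.
II: (-2)·(5/9) + (-2)·(1/9) + (-3)·(1/3) = -7/3.
The best pure response is I with expected payoff 16/9.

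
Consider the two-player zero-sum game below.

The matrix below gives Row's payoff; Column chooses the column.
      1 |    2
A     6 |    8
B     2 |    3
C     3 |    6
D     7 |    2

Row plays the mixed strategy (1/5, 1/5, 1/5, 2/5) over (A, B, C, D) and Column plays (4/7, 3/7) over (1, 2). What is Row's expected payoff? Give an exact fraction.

163/35

Against (4/7, 3/7), each row's expected payoff is A: 48/7; B: 17/7; C: 30/7; D: 34/7.
Taking the (1/5, 1/5, 1/5, 2/5)-weighted average: (1/5)·(48/7) + (1/5)·(17/7) + (1/5)·(30/7) + (2/5)·(34/7) = 163/35.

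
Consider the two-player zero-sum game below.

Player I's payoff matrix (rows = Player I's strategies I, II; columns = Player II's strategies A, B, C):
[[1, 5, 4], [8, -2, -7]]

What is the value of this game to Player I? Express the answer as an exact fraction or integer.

Column B is strictly dominated by C for Player II (it gives Player I more in every row).
The remaining 2×2 game on (I, II) × (A, C) has no saddle point. Let Player I play I with probability p; indifference gives p + 8(1−p) = 4p − 7(1−p), so p = 5/6.
Similarly Player II's optimal q on A is 11/18, and the value is 1·(11/18) + (4)·(7/18) = 13/6.

13/6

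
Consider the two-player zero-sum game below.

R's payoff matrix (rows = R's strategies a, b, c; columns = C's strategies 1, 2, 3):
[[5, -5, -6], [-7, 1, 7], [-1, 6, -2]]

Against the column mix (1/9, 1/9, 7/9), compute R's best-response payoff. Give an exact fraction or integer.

a: (5)·(1/9) + (-5)·(1/9) + (-6)·(7/9) = -14/3.
b: (-7)·(1/9) + (1)·(1/9) + (7)·(7/9) = 43/9.
c: (-1)·(1/9) + (6)·(1/9) + (-2)·(7/9) = -1.
The best pure response is b with expected payoff 43/9.

43/9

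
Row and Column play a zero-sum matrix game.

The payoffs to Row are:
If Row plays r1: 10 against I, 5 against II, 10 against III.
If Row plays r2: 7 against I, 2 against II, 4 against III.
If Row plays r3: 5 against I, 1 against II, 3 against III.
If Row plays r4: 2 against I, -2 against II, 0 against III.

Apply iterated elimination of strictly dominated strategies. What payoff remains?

5

Column III is strictly dominated by II for Column (5<10, 2<4, 1<3, -2<0); eliminate III.
Column I is strictly dominated by II for Column (5<10, 2<7, 1<5, -2<2); eliminate I.
Row r4 is strictly dominated by row r1 (5>-2); eliminate r4.
Row r3 is strictly dominated by row r1 (5>1); eliminate r3.
Row r2 is strictly dominated by row r1 (5>2); eliminate r2.
Only (r1, II) remains, with payoff 5.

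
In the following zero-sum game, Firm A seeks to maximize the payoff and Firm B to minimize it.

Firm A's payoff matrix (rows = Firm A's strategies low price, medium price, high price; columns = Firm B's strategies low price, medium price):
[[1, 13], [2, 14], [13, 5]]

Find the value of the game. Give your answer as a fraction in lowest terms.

Row low price is strictly dominated by row medium price, so Firm A never plays it.
The remaining 2×2 game on (medium price, high price) × (low price, medium price) has no saddle point. Let Firm A play medium price with probability p; indifference gives 2p + 13(1−p) = 14p + 5(1−p), so p = 2/5.
Similarly Firm B's optimal q on low price is 9/20, and the value is 2·(9/20) + (14)·(11/20) = 43/5.

43/5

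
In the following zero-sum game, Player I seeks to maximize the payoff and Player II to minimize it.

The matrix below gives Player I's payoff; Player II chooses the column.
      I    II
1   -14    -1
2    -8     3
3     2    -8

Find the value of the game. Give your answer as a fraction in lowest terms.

-58/21

Row 1 is strictly dominated by row 2, so Player I never plays it.
The remaining 2×2 game on (2, 3) × (I, II) has no saddle point. Let Player I play 2 with probability p; indifference gives −8p + 2(1−p) = 3p − 8(1−p), so p = 10/21.
Similarly Player II's optimal q on I is 11/21, and the value is -8·(11/21) + (3)·(10/21) = -58/21.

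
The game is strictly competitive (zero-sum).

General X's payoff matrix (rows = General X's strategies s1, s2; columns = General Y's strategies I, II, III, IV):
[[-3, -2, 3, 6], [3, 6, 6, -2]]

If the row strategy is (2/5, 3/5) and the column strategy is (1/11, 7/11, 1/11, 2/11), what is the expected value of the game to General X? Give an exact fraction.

137/55

Against (1/11, 7/11, 1/11, 2/11), each row's expected payoff is s1: -2/11; s2: 47/11.
Taking the (2/5, 3/5)-weighted average: (2/5)·(-2/11) + (3/5)·(47/11) = 137/55.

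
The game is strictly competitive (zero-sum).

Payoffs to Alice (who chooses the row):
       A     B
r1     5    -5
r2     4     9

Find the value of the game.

Row minima are -5 and 4, so Alice's maximin is 4; column maxima are 5 and 9, so Bob's minimax is 5. These differ, so the equilibrium is in mixed strategies.
Let Alice play r1 with probability p. Bob is indifferent when 5p + 4(1−p) = −5p + 9(1−p), giving p = 1/3.
Let Bob play A with probability q. Alice is indifferent when 5q − 5(1−q) = 4q + 9(1−q), giving q = 14/15.
The value is 5·(14/15) + (-5)·(1/15) = 13/3.

13/3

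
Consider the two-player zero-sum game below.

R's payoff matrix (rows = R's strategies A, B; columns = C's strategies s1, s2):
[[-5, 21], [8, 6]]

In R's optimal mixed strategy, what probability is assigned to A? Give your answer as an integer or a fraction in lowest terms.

Row minima are -5 and 6, so R's maximin is 6; column maxima are 8 and 21, so C's minimax is 8. These differ, so the equilibrium is in mixed strategies.
Let R play A with probability p. C is indifferent when −5p + 8(1−p) = 21p + 6(1−p), giving p = 1/14.

1/14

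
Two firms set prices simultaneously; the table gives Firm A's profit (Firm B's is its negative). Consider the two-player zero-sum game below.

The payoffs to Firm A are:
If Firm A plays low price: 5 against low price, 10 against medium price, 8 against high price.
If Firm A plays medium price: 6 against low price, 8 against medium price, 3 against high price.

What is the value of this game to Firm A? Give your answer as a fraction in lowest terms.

11/2

Column medium price is strictly dominated by low price for Firm B (it gives Firm A more in every row).
The remaining 2×2 game on (low price, medium price) × (low price, high price) has no saddle point. Let Firm A play low price with probability p; indifference gives 5p + 6(1−p) = 8p + 3(1−p), so p = 1/2.
Similarly Firm B's optimal q on low price is 5/6, and the value is 5·(5/6) + (8)·(1/6) = 11/2.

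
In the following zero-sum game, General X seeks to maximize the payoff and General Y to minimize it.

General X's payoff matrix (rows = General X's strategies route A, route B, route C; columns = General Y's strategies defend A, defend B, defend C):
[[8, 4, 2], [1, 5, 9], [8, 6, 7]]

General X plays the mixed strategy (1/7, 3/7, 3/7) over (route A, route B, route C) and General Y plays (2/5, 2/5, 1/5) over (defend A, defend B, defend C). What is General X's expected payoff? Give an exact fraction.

Against (2/5, 2/5, 1/5), each row's expected payoff is route A: 26/5; route B: 21/5; route C: 7.
Taking the (1/7, 3/7, 3/7)-weighted average: (1/7)·(26/5) + (3/7)·(21/5) + (3/7)·(7) = 194/35.

194/35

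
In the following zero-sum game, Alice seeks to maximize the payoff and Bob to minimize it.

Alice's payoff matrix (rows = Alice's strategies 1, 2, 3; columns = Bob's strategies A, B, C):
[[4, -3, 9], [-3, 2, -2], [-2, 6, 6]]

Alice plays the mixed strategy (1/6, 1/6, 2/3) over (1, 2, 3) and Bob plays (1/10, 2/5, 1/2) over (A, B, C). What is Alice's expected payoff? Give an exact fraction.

4

Against (1/10, 2/5, 1/2), each row's expected payoff is 1: 37/10; 2: -1/2; 3: 26/5.
Taking the (1/6, 1/6, 2/3)-weighted average: (1/6)·(37/10) + (1/6)·(-1/2) + (2/3)·(26/5) = 4.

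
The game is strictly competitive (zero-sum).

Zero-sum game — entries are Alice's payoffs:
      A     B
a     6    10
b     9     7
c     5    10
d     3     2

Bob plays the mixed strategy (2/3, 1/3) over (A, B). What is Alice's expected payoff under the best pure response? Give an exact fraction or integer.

25/3

a: (6)·(2/3) + (10)·(1/3) = 22/3.
b: (9)·(2/3) + (7)·(1/3) = 25/3.
c: (5)·(2/3) + (10)·(1/3) = 20/3.
d: (3)·(2/3) + (2)·(1/3) = 8/3.
The best pure response is b with expected payoff 25/3.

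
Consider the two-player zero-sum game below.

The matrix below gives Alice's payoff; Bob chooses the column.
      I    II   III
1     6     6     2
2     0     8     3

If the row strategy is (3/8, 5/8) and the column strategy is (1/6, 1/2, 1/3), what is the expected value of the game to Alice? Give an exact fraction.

Against (1/6, 1/2, 1/3), each row's expected payoff is 1: 14/3; 2: 5.
Taking the (3/8, 5/8)-weighted average: (3/8)·(14/3) + (5/8)·(5) = 39/8.

39/8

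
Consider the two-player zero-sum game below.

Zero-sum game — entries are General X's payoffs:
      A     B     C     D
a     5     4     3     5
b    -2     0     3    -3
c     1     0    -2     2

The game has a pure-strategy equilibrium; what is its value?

3

Row minima: 3, -3, -2 → General X's maximin is 3.
Column maxima: 5, 4, 3, 5 → General Y's minimax is 3.
They coincide at (a, C), so the value is 3.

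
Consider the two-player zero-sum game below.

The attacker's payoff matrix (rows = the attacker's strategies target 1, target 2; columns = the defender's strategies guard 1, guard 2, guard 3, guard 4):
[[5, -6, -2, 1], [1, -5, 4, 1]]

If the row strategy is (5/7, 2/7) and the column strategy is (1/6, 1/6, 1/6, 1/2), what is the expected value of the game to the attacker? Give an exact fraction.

Against (1/6, 1/6, 1/6, 1/2), each row's expected payoff is target 1: 0; target 2: 1/2.
Taking the (5/7, 2/7)-weighted average: (5/7)·(0) + (2/7)·(1/2) = 1/7.

1/7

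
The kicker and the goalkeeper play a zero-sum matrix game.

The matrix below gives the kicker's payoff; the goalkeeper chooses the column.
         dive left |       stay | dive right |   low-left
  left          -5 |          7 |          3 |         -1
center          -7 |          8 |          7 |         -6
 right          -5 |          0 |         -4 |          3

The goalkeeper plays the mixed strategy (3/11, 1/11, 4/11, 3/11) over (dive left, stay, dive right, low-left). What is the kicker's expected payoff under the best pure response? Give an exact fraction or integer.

1/11

left: (-5)·(3/11) + (7)·(1/11) + (3)·(4/11) + (-1)·(3/11) = 1/11.
center: (-7)·(3/11) + (8)·(1/11) + (7)·(4/11) + (-6)·(3/11) = -3/11.
right: (-5)·(3/11) + (0)·(1/11) + (-4)·(4/11) + (3)·(3/11) = -2.
The best pure response is left with expected payoff 1/11.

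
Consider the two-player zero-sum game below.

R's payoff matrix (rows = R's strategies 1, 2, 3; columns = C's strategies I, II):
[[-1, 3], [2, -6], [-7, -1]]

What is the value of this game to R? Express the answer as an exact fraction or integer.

Row 3 is strictly dominated by row 1, so R never plays it.
The remaining 2×2 game on (1, 2) × (I, II) has no saddle point. Let R play 1 with probability p; indifference gives −p + 2(1−p) = 3p − 6(1−p), so p = 2/3.
Similarly C's optimal q on I is 3/4, and the value is -1·(3/4) + (3)·(1/4) = 0.

0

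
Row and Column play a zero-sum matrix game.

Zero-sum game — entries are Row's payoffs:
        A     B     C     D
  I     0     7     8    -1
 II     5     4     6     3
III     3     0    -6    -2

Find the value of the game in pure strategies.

Row minima: -1, 3, -6 → Row's maximin is 3.
Column maxima: 5, 7, 8, 3 → Column's minimax is 3.
They coincide at (II, D), so the value is 3.

3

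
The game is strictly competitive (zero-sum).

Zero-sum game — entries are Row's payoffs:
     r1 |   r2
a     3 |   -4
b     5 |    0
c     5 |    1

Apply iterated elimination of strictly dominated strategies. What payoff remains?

1

Column r1 is strictly dominated by r2 for Column (-4<3, 0<5, 1<5); eliminate r1.
Row b is strictly dominated by row c (1>0); eliminate b.
Row a is strictly dominated by row c (1>-4); eliminate a.
Only (c, r2) remains, with payoff 1.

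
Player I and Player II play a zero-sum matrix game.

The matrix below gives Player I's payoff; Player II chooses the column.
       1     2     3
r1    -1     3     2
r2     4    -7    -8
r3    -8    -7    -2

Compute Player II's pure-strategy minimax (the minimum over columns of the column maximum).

2

The worst case (largest entry) in each column is 1: 4, 2: 3, 3: 2.
The best (smallest) of these is 2.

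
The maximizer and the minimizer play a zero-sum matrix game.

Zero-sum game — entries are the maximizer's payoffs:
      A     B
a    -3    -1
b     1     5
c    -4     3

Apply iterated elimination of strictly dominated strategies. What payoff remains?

Column B is strictly dominated by A for the minimizer (-3<-1, 1<5, -4<3); eliminate B.
Row c is strictly dominated by row a (-3>-4); eliminate c.
Row a is strictly dominated by row b (1>-3); eliminate a.
Only (b, A) remains, with payoff 1.

1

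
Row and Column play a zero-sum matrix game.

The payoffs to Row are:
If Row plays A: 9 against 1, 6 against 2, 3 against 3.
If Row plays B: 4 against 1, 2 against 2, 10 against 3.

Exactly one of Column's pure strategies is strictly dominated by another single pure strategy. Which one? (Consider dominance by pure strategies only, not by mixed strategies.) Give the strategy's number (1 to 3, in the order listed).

Column prefers columns that give Row less. Compare 1 with 2: 6 < 9, 2 < 4.
So 2 strictly dominates 1 for Column; 1 is strictly dominated.

1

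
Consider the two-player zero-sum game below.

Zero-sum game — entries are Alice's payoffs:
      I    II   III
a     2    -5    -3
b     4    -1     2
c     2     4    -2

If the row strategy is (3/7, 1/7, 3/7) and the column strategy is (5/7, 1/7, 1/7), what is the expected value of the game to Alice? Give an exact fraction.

9/7

Against (5/7, 1/7, 1/7), each row's expected payoff is a: 2/7; b: 3; c: 12/7.
Taking the (3/7, 1/7, 3/7)-weighted average: (3/7)·(2/7) + (1/7)·(3) + (3/7)·(12/7) = 9/7.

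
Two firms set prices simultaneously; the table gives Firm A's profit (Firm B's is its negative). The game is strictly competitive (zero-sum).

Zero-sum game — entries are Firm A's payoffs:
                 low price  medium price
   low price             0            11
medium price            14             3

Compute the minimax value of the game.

7

Row minima are 0 and 3, so Firm A's maximin is 3; column maxima are 14 and 11, so Firm B's minimax is 11. These differ, so the equilibrium is in mixed strategies.
Let Firm A play low price with probability p. Firm B is indifferent when 14(1−p) = 11p + 3(1−p), giving p = 1/2.
Let Firm B play low price with probability q. Firm A is indifferent when 11(1−q) = 14q + 3(1−q), giving q = 4/11.
The value is 0·(4/11) + (11)·(7/11) = 7.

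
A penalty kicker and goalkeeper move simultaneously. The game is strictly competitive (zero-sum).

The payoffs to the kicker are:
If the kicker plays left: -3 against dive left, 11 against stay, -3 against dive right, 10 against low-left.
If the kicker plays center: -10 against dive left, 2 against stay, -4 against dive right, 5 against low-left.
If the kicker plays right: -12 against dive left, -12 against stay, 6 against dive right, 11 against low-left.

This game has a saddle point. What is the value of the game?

Row minima: -3, -10, -12 → the kicker's maximin is -3.
Column maxima: -3, 11, 6, 11 → the goalkeeper's minimax is -3.
They coincide at (left, dive left), so the value is -3.

-3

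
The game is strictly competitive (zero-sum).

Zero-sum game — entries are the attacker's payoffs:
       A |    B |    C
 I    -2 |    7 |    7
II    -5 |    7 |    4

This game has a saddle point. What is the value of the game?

-2

Row minima: -2, -5 → the attacker's maximin is -2.
Column maxima: -2, 7, 7 → the defender's minimax is -2.
They coincide at (I, A), so the value is -2.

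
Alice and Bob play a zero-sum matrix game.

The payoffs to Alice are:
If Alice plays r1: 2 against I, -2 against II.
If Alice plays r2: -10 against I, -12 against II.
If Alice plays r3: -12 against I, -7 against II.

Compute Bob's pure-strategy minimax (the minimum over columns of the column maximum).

-2

The worst case (largest entry) in each column is I: 2, II: -2.
The best (smallest) of these is -2.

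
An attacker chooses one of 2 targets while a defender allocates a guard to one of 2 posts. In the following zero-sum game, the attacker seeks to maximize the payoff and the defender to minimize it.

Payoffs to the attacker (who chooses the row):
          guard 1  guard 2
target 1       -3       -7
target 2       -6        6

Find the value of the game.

-15/4

Row minima are -7 and -6, so the attacker's maximin is -6; column maxima are -3 and 6, so the defender's minimax is -3. These differ, so the equilibrium is in mixed strategies.
Let the attacker play target 1 with probability p. The defender is indifferent when −3p − 6(1−p) = −7p + 6(1−p), giving p = 3/4.
Let the defender play guard 1 with probability q. The attacker is indifferent when −3q − 7(1−q) = −6q + 6(1−q), giving q = 13/16.
The value is -3·(13/16) + (-7)·(3/16) = -15/4.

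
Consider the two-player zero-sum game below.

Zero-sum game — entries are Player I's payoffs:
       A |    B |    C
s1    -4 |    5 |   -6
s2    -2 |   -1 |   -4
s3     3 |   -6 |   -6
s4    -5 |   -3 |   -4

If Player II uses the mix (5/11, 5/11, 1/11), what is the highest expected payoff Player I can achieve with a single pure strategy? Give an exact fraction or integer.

s1: (-4)·(5/11) + (5)·(5/11) + (-6)·(1/11) = -1/11.
s2: (-2)·(5/11) + (-1)·(5/11) + (-4)·(1/11) = -19/11.
s3: (3)·(5/11) + (-6)·(5/11) + (-6)·(1/11) = -21/11.
s4: (-5)·(5/11) + (-3)·(5/11) + (-4)·(1/11) = -4.
The best pure response is s1 with expected payoff -1/11.

-1/11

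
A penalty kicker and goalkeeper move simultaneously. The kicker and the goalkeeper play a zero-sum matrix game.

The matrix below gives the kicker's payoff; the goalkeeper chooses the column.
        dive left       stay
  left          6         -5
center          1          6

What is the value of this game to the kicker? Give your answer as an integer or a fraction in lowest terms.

Row minima are -5 and 1, so the kicker's maximin is 1; column maxima are 6 and 6, so the goalkeeper's minimax is 6. These differ, so the equilibrium is in mixed strategies.
Let the kicker play left with probability p. The goalkeeper is indifferent when 6p + (1−p) = −5p + 6(1−p), giving p = 5/16.
Let the goalkeeper play dive left with probability q. The kicker is indifferent when 6q − 5(1−q) = q + 6(1−q), giving q = 11/16.
The value is 6·(11/16) + (-5)·(5/16) = 41/16.

41/16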